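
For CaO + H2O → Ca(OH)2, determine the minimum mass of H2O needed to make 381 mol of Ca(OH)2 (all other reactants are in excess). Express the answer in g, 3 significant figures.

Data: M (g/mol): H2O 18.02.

6870 g

n(Ca(OH)2) = 381.0 mol
n(H2O) = (1/1) × 381.0 = 381.0 mol
mass = 381.0 × 18.02 = 6866 g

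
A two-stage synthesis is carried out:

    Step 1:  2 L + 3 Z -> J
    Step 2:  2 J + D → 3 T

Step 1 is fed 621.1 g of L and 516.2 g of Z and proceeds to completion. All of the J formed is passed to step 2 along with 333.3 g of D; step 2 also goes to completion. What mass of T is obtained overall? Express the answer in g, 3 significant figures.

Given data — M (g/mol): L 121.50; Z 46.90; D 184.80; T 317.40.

Step 1:
n(L) = 621.1 / 121.50 = 5.112 mol
n(Z) = 516.2 / 46.90 = 11.01 mol
n/ν for L = 5.112/2 = 2.556
n/ν for Z = 11.01/3 = 3.670
Smallest n/ν is L → limiting reagent.
n(J) produced = (1/2) × 5.112 = 2.556 mol
Step 2:
n(J) available = 2.556 mol
n(D) = 333.3 / 184.80 = 1.804 mol
n/ν for J = 2.556/2 = 1.278
n/ν for D = 1.804/1 = 1.804
Smallest n/ν is J → limiting reagent.
n(T) = (3/2) × 2.556 = 3.834 mol
mass = 3.834 × 317.40 = 1217 g

1220 g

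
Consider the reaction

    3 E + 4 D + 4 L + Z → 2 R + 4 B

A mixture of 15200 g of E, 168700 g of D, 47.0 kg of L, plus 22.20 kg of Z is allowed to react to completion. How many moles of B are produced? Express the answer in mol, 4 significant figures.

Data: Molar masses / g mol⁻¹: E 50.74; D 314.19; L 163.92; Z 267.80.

286.7 mol

n(E) = 15200 / 50.74 = 299.6 mol
n(D) = 168700 / 314.19 = 536.9 mol
n(L) = 47.00×1000 / 163.92 = 286.7 mol
n(Z) = 22.20×1000 / 267.80 = 82.90 mol
n/ν for E = 299.6/3 = 99.87
n/ν for D = 536.9/4 = 134.2
n/ν for L = 286.7/4 = 71.68
n/ν for Z = 82.90/1 = 82.90
Smallest n/ν is L → limiting reagent.
n(B) = (4/4) × 286.7 = 286.7 mol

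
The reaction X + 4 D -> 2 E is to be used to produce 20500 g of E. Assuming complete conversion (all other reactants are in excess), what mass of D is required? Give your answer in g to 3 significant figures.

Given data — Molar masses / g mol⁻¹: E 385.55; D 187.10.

n(E) = 20500 / 385.55 = 53.17 mol
n(D) = (4/2) × 53.17 = 106.3 mol
mass = 106.3 × 187.10 = 19890 g

19900 g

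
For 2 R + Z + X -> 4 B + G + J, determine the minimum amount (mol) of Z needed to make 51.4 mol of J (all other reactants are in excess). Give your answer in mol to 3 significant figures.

51.4 mol

n(J) = 51.40 mol
n(Z) = (1/1) × 51.40 = 51.40 mol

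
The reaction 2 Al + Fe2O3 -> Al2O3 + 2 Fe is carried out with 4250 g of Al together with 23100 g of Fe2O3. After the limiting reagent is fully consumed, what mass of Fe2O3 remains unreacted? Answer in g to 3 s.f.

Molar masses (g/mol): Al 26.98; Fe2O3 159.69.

10500 g

n(Al) = 4250 / 26.98 = 157.5 mol
n(Fe2O3) = 23100 / 159.69 = 144.7 mol
n/ν for Al = 157.5/2 = 78.75
n/ν for Fe2O3 = 144.7/1 = 144.7
Smallest n/ν is Al → limiting reagent.
Fe2O3 consumed = (1/2) × 157.5 = 78.75 mol
Fe2O3 remaining = 144.7 − 78.75 = 65.95 mol
mass = 65.95 × 159.69 = 10530 g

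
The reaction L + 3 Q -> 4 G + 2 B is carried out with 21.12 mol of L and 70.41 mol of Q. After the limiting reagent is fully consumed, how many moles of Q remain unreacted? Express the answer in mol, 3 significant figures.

n(L) = 21.12 mol
n(Q) = 70.41 mol
n/ν → L: 21.12, Q: 23.47; L is limiting.
Q consumed = (3/1) × 21.12 = 63.36 mol
Q remaining = 70.41 − 63.36 = 7.050 mol

7.05 mol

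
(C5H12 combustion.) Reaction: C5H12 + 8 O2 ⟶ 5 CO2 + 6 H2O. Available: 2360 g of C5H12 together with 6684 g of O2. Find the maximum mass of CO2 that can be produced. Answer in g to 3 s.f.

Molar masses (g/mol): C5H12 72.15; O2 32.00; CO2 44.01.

n(C5H12) = 2360 / 72.15 = 32.71 mol
n(O2) = 6684 / 32.00 = 208.9 mol
n/ν → C5H12: 32.71, O2: 26.11; O2 is limiting.
n(CO2) = (5/8) × 208.9 = 130.6 mol
mass = 130.6 × 44.01 = 5748 g

5750 g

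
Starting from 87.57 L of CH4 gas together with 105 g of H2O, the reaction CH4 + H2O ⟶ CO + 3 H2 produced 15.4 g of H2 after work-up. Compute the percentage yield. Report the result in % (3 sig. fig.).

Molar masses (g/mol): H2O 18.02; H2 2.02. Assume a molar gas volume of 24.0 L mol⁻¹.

69.6 %

n(CH4) = 87.57 / 24.0 = 3.649 mol
n(H2O) = 105.0 / 18.02 = 5.827 mol
n/ν for CH4 = 3.649/1 = 3.649
n/ν for H2O = 5.827/1 = 5.827
Smallest n/ν is CH4 → limiting reagent.
theoretical n(H2) = (3/1) × 3.649 = 10.95 mol → 22.12 g
% yield = 15.4 / 22.12 × 100 = 69.62 %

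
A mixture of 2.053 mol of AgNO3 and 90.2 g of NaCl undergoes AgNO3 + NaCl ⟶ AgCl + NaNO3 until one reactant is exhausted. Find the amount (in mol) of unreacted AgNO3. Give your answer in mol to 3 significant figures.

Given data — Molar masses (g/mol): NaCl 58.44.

n(AgNO3) = 2.053 mol
n(NaCl) = 90.20 / 58.44 = 1.543 mol
n/ν for AgNO3 = 2.053/1 = 2.053
n/ν for NaCl = 1.543/1 = 1.543
Smallest n/ν is NaCl → limiting reagent.
AgNO3 consumed = (1/1) × 1.543 = 1.543 mol
AgNO3 remaining = 2.053 − 1.543 = 0.5100 mol

0.510 mol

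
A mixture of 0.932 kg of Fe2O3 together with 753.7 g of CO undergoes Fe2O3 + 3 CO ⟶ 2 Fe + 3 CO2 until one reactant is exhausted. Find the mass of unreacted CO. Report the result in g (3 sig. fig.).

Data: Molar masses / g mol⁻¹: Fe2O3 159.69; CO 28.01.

n(Fe2O3) = 0.9320×1000 / 159.69 = 5.836 mol
n(CO) = 753.7 / 28.01 = 26.91 mol
n/ν for Fe2O3 = 5.836/1 = 5.836
n/ν for CO = 26.91/3 = 8.970
Smallest n/ν is Fe2O3 → limiting reagent.
CO consumed = (3/1) × 5.836 = 17.51 mol
CO remaining = 26.91 − 17.51 = 9.400 mol
mass = 9.400 × 28.01 = 263.3 g

263 g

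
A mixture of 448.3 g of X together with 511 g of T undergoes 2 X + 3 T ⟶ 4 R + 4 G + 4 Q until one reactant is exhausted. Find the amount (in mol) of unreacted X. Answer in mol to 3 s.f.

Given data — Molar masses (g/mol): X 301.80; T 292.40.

n(X) = 448.3 / 301.80 = 1.485 mol
n(T) = 511.0 / 292.40 = 1.748 mol
n/ν for X = 1.485/2 = 0.7425
n/ν for T = 1.748/3 = 0.5827
Smallest n/ν is T → limiting reagent.
X consumed = (2/3) × 1.748 = 1.165 mol
X remaining = 1.485 − 1.165 = 0.3200 mol

0.320 mol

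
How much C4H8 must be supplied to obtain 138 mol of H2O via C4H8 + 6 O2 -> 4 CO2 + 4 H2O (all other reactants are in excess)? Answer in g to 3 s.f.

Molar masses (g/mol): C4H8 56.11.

n(H2O) = 138.0 mol
n(C4H8) = (1/4) × 138.0 = 34.50 mol
mass = 34.50 × 56.11 = 1936 g

1940 g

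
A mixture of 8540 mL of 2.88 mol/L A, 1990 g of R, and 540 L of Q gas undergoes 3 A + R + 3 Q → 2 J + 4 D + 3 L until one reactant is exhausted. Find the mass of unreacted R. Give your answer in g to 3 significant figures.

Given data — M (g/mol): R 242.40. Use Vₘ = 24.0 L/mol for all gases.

n(A) = 2.88 × 8540/1000 = 24.60 mol
n(R) = 1990 / 242.40 = 8.210 mol
n(Q) = 540.0 / 24.0 = 22.50 mol
n/ν → A: 8.200, R: 8.210, Q: 7.500; Q is limiting.
R consumed = (1/3) × 22.50 = 7.500 mol
R remaining = 8.210 − 7.500 = 0.7100 mol
mass = 0.7100 × 242.40 = 172.1 g

172 g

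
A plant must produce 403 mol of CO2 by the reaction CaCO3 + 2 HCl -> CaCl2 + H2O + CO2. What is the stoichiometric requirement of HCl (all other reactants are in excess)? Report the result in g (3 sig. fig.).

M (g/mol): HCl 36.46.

29400 g

n(CO2) = 403.0 mol
n(HCl) = (2/1) × 403.0 = 806.0 mol
mass = 806.0 × 36.46 = 29390 g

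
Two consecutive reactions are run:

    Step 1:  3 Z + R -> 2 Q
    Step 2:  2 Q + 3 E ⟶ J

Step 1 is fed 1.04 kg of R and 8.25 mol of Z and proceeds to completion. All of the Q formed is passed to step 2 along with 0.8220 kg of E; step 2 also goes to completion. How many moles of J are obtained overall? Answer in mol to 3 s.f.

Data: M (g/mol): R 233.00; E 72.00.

2.75 mol

Step 1:
n(R) = 1.040×1000 / 233.00 = 4.464 mol
n(Z) = 8.250 mol
n/ν for R = 4.464/1 = 4.464
n/ν for Z = 8.250/3 = 2.750
Smallest n/ν is Z → limiting reagent.
n(Q) produced = (2/3) × 8.250 = 5.500 mol
Step 2:
n(Q) available = 5.500 mol
n(E) = 0.8220×1000 / 72.00 = 11.42 mol
n/ν for Q = 5.500/2 = 2.750
n/ν for E = 11.42/3 = 3.807
Smallest n/ν is Q → limiting reagent.
n(J) = (1/2) × 5.500 = 2.750 mol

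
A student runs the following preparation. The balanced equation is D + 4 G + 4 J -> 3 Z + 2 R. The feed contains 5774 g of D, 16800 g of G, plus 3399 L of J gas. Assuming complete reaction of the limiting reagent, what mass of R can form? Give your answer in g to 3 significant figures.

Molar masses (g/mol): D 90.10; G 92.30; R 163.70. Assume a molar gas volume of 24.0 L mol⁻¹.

n(D) = 5774 / 90.10 = 64.08 mol
n(G) = 16800 / 92.30 = 182.0 mol
n(J) = 3399 / 24.0 = 141.6 mol
n/ν for D = 64.08/1 = 64.08
n/ν for G = 182.0/4 = 45.50
n/ν for J = 141.6/4 = 35.40
Smallest n/ν is J → limiting reagent.
n(R) = (2/4) × 141.6 = 70.80 mol
mass = 70.80 × 163.70 = 11590 g

11600 g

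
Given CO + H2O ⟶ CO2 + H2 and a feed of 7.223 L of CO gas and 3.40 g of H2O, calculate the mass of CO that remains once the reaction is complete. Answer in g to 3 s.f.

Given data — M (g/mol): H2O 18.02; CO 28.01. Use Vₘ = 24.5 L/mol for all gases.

2.97 g

n(CO) = 7.223 / 24.5 = 0.2948 mol
n(H2O) = 3.400 / 18.02 = 0.1887 mol
n/ν for CO = 0.2948/1 = 0.2948
n/ν for H2O = 0.1887/1 = 0.1887
Smallest n/ν is H2O → limiting reagent.
CO consumed = (1/1) × 0.1887 = 0.1887 mol
CO remaining = 0.2948 − 0.1887 = 0.1061 mol
mass = 0.1061 × 28.01 = 2.972 g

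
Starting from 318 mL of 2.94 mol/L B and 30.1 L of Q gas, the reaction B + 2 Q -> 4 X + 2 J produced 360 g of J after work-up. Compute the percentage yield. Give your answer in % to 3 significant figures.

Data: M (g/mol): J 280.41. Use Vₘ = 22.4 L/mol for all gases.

95.5 %

n(B) = 2.94 × 318.0/1000 = 0.9349 mol
n(Q) = 30.10 / 22.4 = 1.344 mol
n/ν for B = 0.9349/1 = 0.9349
n/ν for Q = 1.344/2 = 0.6720
Smallest n/ν is Q → limiting reagent.
theoretical n(J) = (2/2) × 1.344 = 1.344 mol → 376.9 g
% yield = 360 / 376.9 × 100 = 95.52 %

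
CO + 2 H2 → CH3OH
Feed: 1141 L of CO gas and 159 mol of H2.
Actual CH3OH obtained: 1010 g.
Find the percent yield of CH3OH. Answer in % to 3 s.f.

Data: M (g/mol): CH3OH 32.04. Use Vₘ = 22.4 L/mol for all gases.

n(CO) = 1141 / 22.4 = 50.94 mol
n(H2) = 159.0 mol
n/ν for CO = 50.94/1 = 50.94
n/ν for H2 = 159.0/2 = 79.50
Smallest n/ν is CO → limiting reagent.
theoretical n(CH3OH) = (1/1) × 50.94 = 50.94 mol → 1632 g
% yield = 1010 / 1632 × 100 = 61.89 %

61.9 %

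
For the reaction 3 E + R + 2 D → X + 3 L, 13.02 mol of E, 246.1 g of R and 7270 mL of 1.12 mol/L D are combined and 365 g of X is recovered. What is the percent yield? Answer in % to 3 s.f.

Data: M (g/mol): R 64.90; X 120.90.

79.6 %

n(E) = 13.02 mol
n(R) = 246.1 / 64.90 = 3.792 mol
n(D) = 1.12 × 7270/1000 = 8.142 mol
n/ν for E = 13.02/3 = 4.340
n/ν for R = 3.792/1 = 3.792
n/ν for D = 8.142/2 = 4.071
Smallest n/ν is R → limiting reagent.
theoretical n(X) = (1/1) × 3.792 = 3.792 mol → 458.5 g
% yield = 365 / 458.5 × 100 = 79.61 %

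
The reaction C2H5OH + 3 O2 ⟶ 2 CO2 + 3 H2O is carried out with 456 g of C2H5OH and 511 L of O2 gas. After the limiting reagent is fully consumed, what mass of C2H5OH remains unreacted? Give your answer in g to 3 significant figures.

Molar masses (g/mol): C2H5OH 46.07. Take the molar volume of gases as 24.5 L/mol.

136 g

n(C2H5OH) = 456.0 / 46.07 = 9.898 mol
n(O2) = 511.0 / 24.5 = 20.86 mol
n/ν for C2H5OH = 9.898/1 = 9.898
n/ν for O2 = 20.86/3 = 6.953
Smallest n/ν is O2 → limiting reagent.
C2H5OH consumed = (1/3) × 20.86 = 6.953 mol
C2H5OH remaining = 9.898 − 6.953 = 2.945 mol
mass = 2.945 × 46.07 = 135.7 g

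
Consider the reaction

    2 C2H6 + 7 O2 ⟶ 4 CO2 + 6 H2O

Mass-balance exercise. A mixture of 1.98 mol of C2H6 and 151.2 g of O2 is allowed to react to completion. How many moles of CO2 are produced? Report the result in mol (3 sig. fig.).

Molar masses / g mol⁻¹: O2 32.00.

n(C2H6) = 1.980 mol
n(O2) = 151.2 / 32.00 = 4.725 mol
n/ν → C2H6: 0.9900, O2: 0.6750; O2 is limiting.
n(CO2) = (4/7) × 4.725 = 2.700 mol

2.70 mol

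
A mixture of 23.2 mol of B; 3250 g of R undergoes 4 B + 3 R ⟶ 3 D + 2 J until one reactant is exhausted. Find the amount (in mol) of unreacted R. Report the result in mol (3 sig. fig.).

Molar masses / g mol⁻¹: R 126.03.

8.39 mol

n(B) = 23.20 mol
n(R) = 3250 / 126.03 = 25.79 mol
n/ν for B = 23.20/4 = 5.800
n/ν for R = 25.79/3 = 8.597
Smallest n/ν is B → limiting reagent.
R consumed = (3/4) × 23.20 = 17.40 mol
R remaining = 25.79 − 17.40 = 8.390 mol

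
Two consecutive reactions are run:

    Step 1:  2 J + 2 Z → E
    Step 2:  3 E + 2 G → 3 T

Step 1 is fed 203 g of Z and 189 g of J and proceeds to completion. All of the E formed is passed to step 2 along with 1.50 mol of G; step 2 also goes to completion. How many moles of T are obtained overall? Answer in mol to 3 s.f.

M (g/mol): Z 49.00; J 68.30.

Step 1:
n(Z) = 203.0 / 49.00 = 4.143 mol
n(J) = 189.0 / 68.30 = 2.767 mol
n/ν for Z = 4.143/2 = 2.072
n/ν for J = 2.767/2 = 1.384
Smallest n/ν is J → limiting reagent.
n(E) produced = (1/2) × 2.767 = 1.384 mol
Step 2:
n(E) available = 1.384 mol
n(G) = 1.500 mol
n/ν for E = 1.384/3 = 0.4613
n/ν for G = 1.500/2 = 0.7500
Smallest n/ν is E → limiting reagent.
n(T) = (3/3) × 1.384 = 1.384 mol

1.38 mol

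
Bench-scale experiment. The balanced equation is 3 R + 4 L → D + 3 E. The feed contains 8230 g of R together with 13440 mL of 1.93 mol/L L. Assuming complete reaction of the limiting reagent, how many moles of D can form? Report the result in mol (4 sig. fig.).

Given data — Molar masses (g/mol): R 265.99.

n(R) = 8230 / 265.99 = 30.94 mol
n(L) = 1.93 × 13440/1000 = 25.94 mol
n/ν → R: 10.31, L: 6.485; L is limiting.
n(D) = (1/4) × 25.94 = 6.485 mol

6.485 mol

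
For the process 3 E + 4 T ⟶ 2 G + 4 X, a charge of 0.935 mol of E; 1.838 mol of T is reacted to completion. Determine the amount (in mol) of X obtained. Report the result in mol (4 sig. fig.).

1.247 mol

n(E) = 0.9350 mol
n(T) = 1.838 mol
n/ν for E = 0.9350/3 = 0.3117
n/ν for T = 1.838/4 = 0.4595
Smallest n/ν is E → limiting reagent.
n(X) = (4/3) × 0.9350 = 1.247 mol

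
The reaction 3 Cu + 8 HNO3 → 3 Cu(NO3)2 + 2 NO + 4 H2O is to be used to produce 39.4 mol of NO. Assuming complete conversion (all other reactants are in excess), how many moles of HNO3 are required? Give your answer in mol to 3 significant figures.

n(NO) = 39.40 mol
n(HNO3) = (8/2) × 39.40 = 157.6 mol

158 mol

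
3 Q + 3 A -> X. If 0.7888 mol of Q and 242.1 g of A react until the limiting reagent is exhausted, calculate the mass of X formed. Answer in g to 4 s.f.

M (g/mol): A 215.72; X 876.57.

n(Q) = 0.7888 mol
n(A) = 242.1 / 215.72 = 1.122 mol
n/ν for Q = 0.7888/3 = 0.2629
n/ν for A = 1.122/3 = 0.3740
Smallest n/ν is Q → limiting reagent.
n(X) = (1/3) × 0.7888 = 0.2629 mol
mass = 0.2629 × 876.57 = 230.5 g

230.5 g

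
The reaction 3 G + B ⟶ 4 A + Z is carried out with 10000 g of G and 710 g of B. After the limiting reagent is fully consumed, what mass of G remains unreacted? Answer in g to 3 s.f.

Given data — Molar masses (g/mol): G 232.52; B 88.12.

n(G) = 10000 / 232.52 = 43.01 mol
n(B) = 710.0 / 88.12 = 8.057 mol
n/ν → G: 14.34, B: 8.057; B is limiting.
G consumed = (3/1) × 8.057 = 24.17 mol
G remaining = 43.01 − 24.17 = 18.84 mol
mass = 18.84 × 232.52 = 4381 g

4380 g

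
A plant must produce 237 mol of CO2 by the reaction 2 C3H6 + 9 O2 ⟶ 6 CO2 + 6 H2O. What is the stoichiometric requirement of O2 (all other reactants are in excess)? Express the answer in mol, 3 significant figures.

356 mol

n(CO2) = 237.0 mol
n(O2) = (9/6) × 237.0 = 355.5 mol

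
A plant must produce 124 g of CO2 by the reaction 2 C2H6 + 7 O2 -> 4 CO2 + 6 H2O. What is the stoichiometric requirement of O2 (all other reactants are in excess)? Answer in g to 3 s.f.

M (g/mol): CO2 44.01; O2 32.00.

158 g

n(CO2) = 124 / 44.01 = 2.818 mol
n(O2) = (7/4) × 2.818 = 4.932 mol
mass = 4.932 × 32.00 = 157.8 g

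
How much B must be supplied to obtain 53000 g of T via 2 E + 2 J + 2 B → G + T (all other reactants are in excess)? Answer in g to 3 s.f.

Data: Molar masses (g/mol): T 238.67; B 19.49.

8660 g

n(T) = 53000 / 238.67 = 222.1 mol
n(B) = (2/1) × 222.1 = 444.2 mol
mass = 444.2 × 19.49 = 8657 g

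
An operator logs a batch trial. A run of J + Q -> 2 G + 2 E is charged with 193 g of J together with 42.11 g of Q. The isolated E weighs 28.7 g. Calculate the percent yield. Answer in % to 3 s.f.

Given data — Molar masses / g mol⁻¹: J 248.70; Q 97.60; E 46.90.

70.9 %

n(J) = 193.0 / 248.70 = 0.7760 mol
n(Q) = 42.11 / 97.60 = 0.4315 mol
n/ν for J = 0.7760/1 = 0.7760
n/ν for Q = 0.4315/1 = 0.4315
Smallest n/ν is Q → limiting reagent.
theoretical n(E) = (2/1) × 0.4315 = 0.8630 mol → 40.47 g
% yield = 28.7 / 40.47 × 100 = 70.92 %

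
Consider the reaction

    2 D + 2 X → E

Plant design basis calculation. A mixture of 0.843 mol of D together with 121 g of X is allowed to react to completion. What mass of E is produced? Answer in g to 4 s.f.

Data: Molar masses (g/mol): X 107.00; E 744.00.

313.6 g

n(D) = 0.8430 mol
n(X) = 121.0 / 107.00 = 1.131 mol
n/ν for D = 0.8430/2 = 0.4215
n/ν for X = 1.131/2 = 0.5655
Smallest n/ν is D → limiting reagent.
n(E) = (1/2) × 0.8430 = 0.4215 mol
mass = 0.4215 × 744.00 = 313.6 g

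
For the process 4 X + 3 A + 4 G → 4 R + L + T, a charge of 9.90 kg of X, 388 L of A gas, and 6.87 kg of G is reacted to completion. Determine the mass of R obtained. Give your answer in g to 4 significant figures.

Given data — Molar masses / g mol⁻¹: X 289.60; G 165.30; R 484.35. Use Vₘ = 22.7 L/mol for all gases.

11040 g

n(X) = 9.900×1000 / 289.60 = 34.19 mol
n(A) = 388.0 / 22.7 = 17.09 mol
n(G) = 6.870×1000 / 165.30 = 41.56 mol
n/ν for X = 34.19/4 = 8.548
n/ν for A = 17.09/3 = 5.697
n/ν for G = 41.56/4 = 10.39
Smallest n/ν is A → limiting reagent.
n(R) = (4/3) × 17.09 = 22.79 mol
mass = 22.79 × 484.35 = 11040 g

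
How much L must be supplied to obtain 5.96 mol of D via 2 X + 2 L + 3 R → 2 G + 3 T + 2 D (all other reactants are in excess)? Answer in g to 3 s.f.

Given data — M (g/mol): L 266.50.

1590 g

n(D) = 5.960 mol
n(L) = (2/2) × 5.960 = 5.960 mol
mass = 5.960 × 266.50 = 1588 g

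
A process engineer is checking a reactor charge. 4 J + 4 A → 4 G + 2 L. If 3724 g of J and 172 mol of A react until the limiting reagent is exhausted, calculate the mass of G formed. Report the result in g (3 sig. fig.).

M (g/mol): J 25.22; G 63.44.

n(J) = 3724 / 25.22 = 147.7 mol
n(A) = 172.0 mol
n/ν for J = 147.7/4 = 36.93
n/ν for A = 172.0/4 = 43.00
Smallest n/ν is J → limiting reagent.
n(G) = (4/4) × 147.7 = 147.7 mol
mass = 147.7 × 63.44 = 9370 g

9370 g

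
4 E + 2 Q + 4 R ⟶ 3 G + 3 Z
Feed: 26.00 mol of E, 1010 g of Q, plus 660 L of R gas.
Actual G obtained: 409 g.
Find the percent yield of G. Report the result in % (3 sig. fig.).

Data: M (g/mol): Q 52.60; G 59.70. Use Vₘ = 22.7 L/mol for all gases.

35.1 %

n(E) = 26.00 mol
n(Q) = 1010 / 52.60 = 19.20 mol
n(R) = 660.0 / 22.7 = 29.07 mol
n/ν for E = 26.00/4 = 6.500
n/ν for Q = 19.20/2 = 9.600
n/ν for R = 29.07/4 = 7.268
Smallest n/ν is E → limiting reagent.
theoretical n(G) = (3/4) × 26.00 = 19.50 mol → 1164 g
% yield = 409 / 1164 × 100 = 35.14 %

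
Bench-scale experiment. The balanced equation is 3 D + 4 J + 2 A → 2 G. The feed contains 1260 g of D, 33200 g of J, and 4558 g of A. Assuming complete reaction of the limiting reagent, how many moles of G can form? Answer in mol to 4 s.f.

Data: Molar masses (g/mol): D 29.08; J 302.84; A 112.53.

n(D) = 1260 / 29.08 = 43.33 mol
n(J) = 33200 / 302.84 = 109.6 mol
n(A) = 4558 / 112.53 = 40.50 mol
n/ν for D = 43.33/3 = 14.44
n/ν for J = 109.6/4 = 27.40
n/ν for A = 40.50/2 = 20.25
Smallest n/ν is D → limiting reagent.
n(G) = (2/3) × 43.33 = 28.89 mol

28.89 mol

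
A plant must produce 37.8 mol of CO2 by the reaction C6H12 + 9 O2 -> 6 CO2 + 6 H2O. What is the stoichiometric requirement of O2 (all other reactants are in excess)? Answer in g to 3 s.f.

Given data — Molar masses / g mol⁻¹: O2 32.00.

n(CO2) = 37.80 mol
n(O2) = (9/6) × 37.80 = 56.70 mol
mass = 56.70 × 32.00 = 1814 g

1810 g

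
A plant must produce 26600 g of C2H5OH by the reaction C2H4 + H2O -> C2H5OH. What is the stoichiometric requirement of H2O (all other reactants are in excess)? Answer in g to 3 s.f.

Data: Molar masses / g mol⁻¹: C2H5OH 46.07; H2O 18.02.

n(C2H5OH) = 26600 / 46.07 = 577.4 mol
n(H2O) = (1/1) × 577.4 = 577.4 mol
mass = 577.4 × 18.02 = 10400 g

10400 g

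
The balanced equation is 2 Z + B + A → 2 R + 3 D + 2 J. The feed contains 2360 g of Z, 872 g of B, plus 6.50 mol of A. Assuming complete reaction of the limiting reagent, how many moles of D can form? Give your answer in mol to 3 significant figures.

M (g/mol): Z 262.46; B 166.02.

13.5 mol

n(Z) = 2360 / 262.46 = 8.992 mol
n(B) = 872.0 / 166.02 = 5.252 mol
n(A) = 6.500 mol
n/ν for Z = 8.992/2 = 4.496
n/ν for B = 5.252/1 = 5.252
n/ν for A = 6.500/1 = 6.500
Smallest n/ν is Z → limiting reagent.
n(D) = (3/2) × 8.992 = 13.49 mol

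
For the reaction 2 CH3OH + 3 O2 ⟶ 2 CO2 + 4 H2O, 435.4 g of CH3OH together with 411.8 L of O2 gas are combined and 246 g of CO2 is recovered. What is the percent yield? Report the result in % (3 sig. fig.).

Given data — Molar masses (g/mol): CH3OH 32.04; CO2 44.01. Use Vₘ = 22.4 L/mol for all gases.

45.6 %

n(CH3OH) = 435.4 / 32.04 = 13.59 mol
n(O2) = 411.8 / 22.4 = 18.38 mol
n/ν for CH3OH = 13.59/2 = 6.795
n/ν for O2 = 18.38/3 = 6.127
Smallest n/ν is O2 → limiting reagent.
theoretical n(CO2) = (2/3) × 18.38 = 12.25 mol → 539.1 g
% yield = 246 / 539.1 × 100 = 45.63 %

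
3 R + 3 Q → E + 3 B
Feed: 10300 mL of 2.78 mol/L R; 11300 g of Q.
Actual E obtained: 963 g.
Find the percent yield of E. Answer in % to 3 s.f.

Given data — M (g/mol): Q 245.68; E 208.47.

48.4 %

n(R) = 2.78 × 10300/1000 = 28.63 mol
n(Q) = 11300 / 245.68 = 45.99 mol
n/ν → R: 9.543, Q: 15.33; R is limiting.
theoretical n(E) = (1/3) × 28.63 = 9.543 mol → 1989 g
% yield = 963 / 1989 × 100 = 48.42 %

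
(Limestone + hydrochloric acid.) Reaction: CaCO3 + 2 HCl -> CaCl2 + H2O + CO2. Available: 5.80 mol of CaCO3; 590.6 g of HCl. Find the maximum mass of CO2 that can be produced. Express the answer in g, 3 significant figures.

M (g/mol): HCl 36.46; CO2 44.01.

255 g

n(CaCO3) = 5.800 mol
n(HCl) = 590.6 / 36.46 = 16.20 mol
n/ν → CaCO3: 5.800, HCl: 8.100; CaCO3 is limiting.
n(CO2) = (1/1) × 5.800 = 5.800 mol
mass = 5.800 × 44.01 = 255.3 g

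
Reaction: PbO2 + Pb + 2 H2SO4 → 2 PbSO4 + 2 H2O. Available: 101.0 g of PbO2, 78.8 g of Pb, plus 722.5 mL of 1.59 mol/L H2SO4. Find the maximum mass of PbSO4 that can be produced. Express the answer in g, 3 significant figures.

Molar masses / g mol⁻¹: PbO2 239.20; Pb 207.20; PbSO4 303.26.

n(PbO2) = 101.0 / 239.20 = 0.4222 mol
n(Pb) = 78.80 / 207.20 = 0.3803 mol
n(H2SO4) = 1.59 × 722.5/1000 = 1.149 mol
n/ν for PbO2 = 0.4222/1 = 0.4222
n/ν for Pb = 0.3803/1 = 0.3803
n/ν for H2SO4 = 1.149/2 = 0.5745
Smallest n/ν is Pb → limiting reagent.
n(PbSO4) = (2/1) × 0.3803 = 0.7606 mol
mass = 0.7606 × 303.26 = 230.7 g

231 g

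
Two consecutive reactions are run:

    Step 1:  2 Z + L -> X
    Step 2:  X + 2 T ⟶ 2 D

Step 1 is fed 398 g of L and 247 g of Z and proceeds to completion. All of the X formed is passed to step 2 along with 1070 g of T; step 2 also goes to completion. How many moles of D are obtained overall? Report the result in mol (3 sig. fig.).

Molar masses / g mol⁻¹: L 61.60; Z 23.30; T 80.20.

10.6 mol

Step 1:
n(L) = 398.0 / 61.60 = 6.461 mol
n(Z) = 247.0 / 23.30 = 10.60 mol
n/ν for L = 6.461/1 = 6.461
n/ν for Z = 10.60/2 = 5.300
Smallest n/ν is Z → limiting reagent.
n(X) produced = (1/2) × 10.60 = 5.300 mol
Step 2:
n(X) available = 5.300 mol
n(T) = 1070 / 80.20 = 13.34 mol
n/ν for X = 5.300/1 = 5.300
n/ν for T = 13.34/2 = 6.670
Smallest n/ν is X → limiting reagent.
n(D) = (2/1) × 5.300 = 10.60 mol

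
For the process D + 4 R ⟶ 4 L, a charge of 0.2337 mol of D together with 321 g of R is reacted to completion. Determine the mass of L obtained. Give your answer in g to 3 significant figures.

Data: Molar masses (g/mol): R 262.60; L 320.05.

n(D) = 0.2337 mol
n(R) = 321.0 / 262.60 = 1.222 mol
n/ν → D: 0.2337, R: 0.3055; D is limiting.
n(L) = (4/1) × 0.2337 = 0.9348 mol
mass = 0.9348 × 320.05 = 299.2 g

299 g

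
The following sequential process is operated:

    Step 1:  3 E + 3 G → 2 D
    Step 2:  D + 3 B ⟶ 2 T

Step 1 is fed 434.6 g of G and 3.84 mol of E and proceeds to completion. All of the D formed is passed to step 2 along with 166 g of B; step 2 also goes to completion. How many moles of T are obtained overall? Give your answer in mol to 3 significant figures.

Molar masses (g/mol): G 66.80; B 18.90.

5.12 mol

Step 1:
n(G) = 434.6 / 66.80 = 6.506 mol
n(E) = 3.840 mol
n/ν for G = 6.506/3 = 2.169
n/ν for E = 3.840/3 = 1.280
Smallest n/ν is E → limiting reagent.
n(D) produced = (2/3) × 3.840 = 2.560 mol
Step 2:
n(D) available = 2.560 mol
n(B) = 166.0 / 18.90 = 8.783 mol
n/ν for D = 2.560/1 = 2.560
n/ν for B = 8.783/3 = 2.928
Smallest n/ν is D → limiting reagent.
n(T) = (2/1) × 2.560 = 5.120 mol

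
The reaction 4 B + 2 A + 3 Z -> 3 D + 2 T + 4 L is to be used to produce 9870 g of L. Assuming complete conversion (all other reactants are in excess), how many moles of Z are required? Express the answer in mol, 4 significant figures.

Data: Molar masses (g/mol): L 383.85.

n(L) = 9870 / 383.85 = 25.71 mol
n(Z) = (3/4) × 25.71 = 19.28 mol

19.28 mol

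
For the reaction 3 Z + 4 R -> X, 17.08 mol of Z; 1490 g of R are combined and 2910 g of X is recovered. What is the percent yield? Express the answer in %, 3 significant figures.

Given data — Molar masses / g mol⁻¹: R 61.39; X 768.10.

n(Z) = 17.08 mol
n(R) = 1490 / 61.39 = 24.27 mol
n/ν → Z: 5.693, R: 6.068; Z is limiting.
theoretical n(X) = (1/3) × 17.08 = 5.693 mol → 4373 g
% yield = 2910 / 4373 × 100 = 66.54 %

66.5 %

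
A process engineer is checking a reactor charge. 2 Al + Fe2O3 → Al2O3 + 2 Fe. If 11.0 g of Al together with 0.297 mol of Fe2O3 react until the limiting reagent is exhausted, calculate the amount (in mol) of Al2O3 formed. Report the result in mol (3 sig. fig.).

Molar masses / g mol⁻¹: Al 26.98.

n(Al) = 11.00 / 26.98 = 0.4077 mol
n(Fe2O3) = 0.2970 mol
n/ν for Al = 0.4077/2 = 0.2039
n/ν for Fe2O3 = 0.2970/1 = 0.2970
Smallest n/ν is Al → limiting reagent.
n(Al2O3) = (1/2) × 0.4077 = 0.2039 mol

0.204 mol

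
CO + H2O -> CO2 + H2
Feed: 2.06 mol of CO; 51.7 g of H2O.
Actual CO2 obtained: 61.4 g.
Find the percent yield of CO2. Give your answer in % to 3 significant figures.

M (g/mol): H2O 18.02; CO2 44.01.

n(CO) = 2.060 mol
n(H2O) = 51.70 / 18.02 = 2.869 mol
n/ν → CO: 2.060, H2O: 2.869; CO is limiting.
theoretical n(CO2) = (1/1) × 2.060 = 2.060 mol → 90.66 g
% yield = 61.4 / 90.66 × 100 = 67.73 %

67.7 %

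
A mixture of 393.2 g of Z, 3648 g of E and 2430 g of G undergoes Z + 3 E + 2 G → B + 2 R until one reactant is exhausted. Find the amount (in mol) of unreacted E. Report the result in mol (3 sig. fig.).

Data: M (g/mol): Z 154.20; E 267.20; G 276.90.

n(Z) = 393.2 / 154.20 = 2.550 mol
n(E) = 3648 / 267.20 = 13.65 mol
n(G) = 2430 / 276.90 = 8.776 mol
n/ν for Z = 2.550/1 = 2.550
n/ν for E = 13.65/3 = 4.550
n/ν for G = 8.776/2 = 4.388
Smallest n/ν is Z → limiting reagent.
E consumed = (3/1) × 2.550 = 7.650 mol
E remaining = 13.65 − 7.650 = 6.000 mol

6.00 mol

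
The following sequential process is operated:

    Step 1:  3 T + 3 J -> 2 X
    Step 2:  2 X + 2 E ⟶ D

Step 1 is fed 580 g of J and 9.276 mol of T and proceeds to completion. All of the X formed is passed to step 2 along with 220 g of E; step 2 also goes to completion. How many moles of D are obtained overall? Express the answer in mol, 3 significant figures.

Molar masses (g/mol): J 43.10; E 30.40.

Step 1:
n(J) = 580.0 / 43.10 = 13.46 mol
n(T) = 9.276 mol
n/ν for J = 13.46/3 = 4.487
n/ν for T = 9.276/3 = 3.092
Smallest n/ν is T → limiting reagent.
n(X) produced = (2/3) × 9.276 = 6.184 mol
Step 2:
n(X) available = 6.184 mol
n(E) = 220.0 / 30.40 = 7.237 mol
n/ν for X = 6.184/2 = 3.092
n/ν for E = 7.237/2 = 3.619
Smallest n/ν is X → limiting reagent.
n(D) = (1/2) × 6.184 = 3.092 mol

3.09 mol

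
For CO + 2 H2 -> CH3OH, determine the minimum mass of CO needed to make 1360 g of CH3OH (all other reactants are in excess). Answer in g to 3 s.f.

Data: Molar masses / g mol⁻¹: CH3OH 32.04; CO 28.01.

1190 g

n(CH3OH) = 1360 / 32.04 = 42.45 mol
n(CO) = (1/1) × 42.45 = 42.45 mol
mass = 42.45 × 28.01 = 1189 g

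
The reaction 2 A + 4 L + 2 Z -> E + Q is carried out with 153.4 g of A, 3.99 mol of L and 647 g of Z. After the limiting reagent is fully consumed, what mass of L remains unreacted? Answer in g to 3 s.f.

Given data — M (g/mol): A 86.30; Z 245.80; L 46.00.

n(A) = 153.4 / 86.30 = 1.778 mol
n(L) = 3.990 mol
n(Z) = 647.0 / 245.80 = 2.632 mol
n/ν → A: 0.8890, L: 0.9975, Z: 1.316; A is limiting.
L consumed = (4/2) × 1.778 = 3.556 mol
L remaining = 3.990 − 3.556 = 0.4340 mol
mass = 0.4340 × 46.00 = 19.96 g

20.0 g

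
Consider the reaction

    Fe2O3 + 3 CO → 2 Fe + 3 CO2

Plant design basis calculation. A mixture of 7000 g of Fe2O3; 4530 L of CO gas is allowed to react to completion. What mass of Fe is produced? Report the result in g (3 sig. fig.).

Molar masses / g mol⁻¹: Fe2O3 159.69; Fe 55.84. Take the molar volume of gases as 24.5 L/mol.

4900 g

n(Fe2O3) = 7000 / 159.69 = 43.83 mol
n(CO) = 4530 / 24.5 = 184.9 mol
n/ν → Fe2O3: 43.83, CO: 61.63; Fe2O3 is limiting.
n(Fe) = (2/1) × 43.83 = 87.66 mol
mass = 87.66 × 55.84 = 4895 g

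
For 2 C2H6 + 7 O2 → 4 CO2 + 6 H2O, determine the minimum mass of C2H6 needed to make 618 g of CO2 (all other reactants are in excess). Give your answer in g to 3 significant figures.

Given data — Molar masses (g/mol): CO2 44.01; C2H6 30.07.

n(CO2) = 618 / 44.01 = 14.04 mol
n(C2H6) = (2/4) × 14.04 = 7.020 mol
mass = 7.020 × 30.07 = 211.1 g

211 g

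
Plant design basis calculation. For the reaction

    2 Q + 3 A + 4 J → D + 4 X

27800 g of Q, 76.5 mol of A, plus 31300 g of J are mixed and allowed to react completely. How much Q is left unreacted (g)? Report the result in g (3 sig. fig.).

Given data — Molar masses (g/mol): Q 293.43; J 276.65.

n(Q) = 27800 / 293.43 = 94.74 mol
n(A) = 76.50 mol
n(J) = 31300 / 276.65 = 113.1 mol
n/ν for Q = 94.74/2 = 47.37
n/ν for A = 76.50/3 = 25.50
n/ν for J = 113.1/4 = 28.28
Smallest n/ν is A → limiting reagent.
Q consumed = (2/3) × 76.50 = 51.00 mol
Q remaining = 94.74 − 51.00 = 43.74 mol
mass = 43.74 × 293.43 = 12830 g

12800 g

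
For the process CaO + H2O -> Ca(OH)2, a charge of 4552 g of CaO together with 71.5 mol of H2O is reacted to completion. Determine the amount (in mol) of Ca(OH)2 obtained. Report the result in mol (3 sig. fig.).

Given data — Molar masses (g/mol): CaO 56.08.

n(CaO) = 4552 / 56.08 = 81.17 mol
n(H2O) = 71.50 mol
n/ν → CaO: 81.17, H2O: 71.50; H2O is limiting.
n(Ca(OH)2) = (1/1) × 71.50 = 71.50 mol

71.5 mol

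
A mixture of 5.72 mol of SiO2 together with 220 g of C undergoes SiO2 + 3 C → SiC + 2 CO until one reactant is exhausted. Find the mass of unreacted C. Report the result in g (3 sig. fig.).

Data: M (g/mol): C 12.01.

13.9 g

n(SiO2) = 5.720 mol
n(C) = 220.0 / 12.01 = 18.32 mol
n/ν for SiO2 = 5.720/1 = 5.720
n/ν for C = 18.32/3 = 6.107
Smallest n/ν is SiO2 → limiting reagent.
C consumed = (3/1) × 5.720 = 17.16 mol
C remaining = 18.32 − 17.16 = 1.160 mol
mass = 1.160 × 12.01 = 13.93 g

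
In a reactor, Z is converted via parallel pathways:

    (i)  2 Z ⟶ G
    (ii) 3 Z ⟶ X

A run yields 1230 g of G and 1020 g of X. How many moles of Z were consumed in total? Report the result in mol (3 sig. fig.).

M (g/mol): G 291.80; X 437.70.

15.4 mol

n(G) = 1230 / 291.80 = 4.215 mol
n(X) = 1020 / 437.70 = 2.330 mol
n(Z) via (i) = (2/1)×4.215 = 8.430 mol
n(Z) via (ii) = (3/1)×2.330 = 6.990 mol
total n(Z) = 8.430 + 6.990 = 15.42 mol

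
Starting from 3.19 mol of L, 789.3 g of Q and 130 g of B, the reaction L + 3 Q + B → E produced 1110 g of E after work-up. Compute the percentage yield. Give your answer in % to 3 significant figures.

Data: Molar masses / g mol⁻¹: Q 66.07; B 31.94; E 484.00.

71.9 %

n(L) = 3.190 mol
n(Q) = 789.3 / 66.07 = 11.95 mol
n(B) = 130.0 / 31.94 = 4.070 mol
n/ν for L = 3.190/1 = 3.190
n/ν for Q = 11.95/3 = 3.983
n/ν for B = 4.070/1 = 4.070
Smallest n/ν is L → limiting reagent.
theoretical n(E) = (1/1) × 3.190 = 3.190 mol → 1544 g
% yield = 1110 / 1544 × 100 = 71.89 %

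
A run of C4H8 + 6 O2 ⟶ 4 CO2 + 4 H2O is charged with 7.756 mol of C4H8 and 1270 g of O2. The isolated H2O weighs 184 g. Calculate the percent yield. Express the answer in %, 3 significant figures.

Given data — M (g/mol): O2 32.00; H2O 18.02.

n(C4H8) = 7.756 mol
n(O2) = 1270 / 32.00 = 39.69 mol
n/ν for C4H8 = 7.756/1 = 7.756
n/ν for O2 = 39.69/6 = 6.615
Smallest n/ν is O2 → limiting reagent.
theoretical n(H2O) = (4/6) × 39.69 = 26.46 mol → 476.8 g
% yield = 184 / 476.8 × 100 = 38.59 %

38.6 %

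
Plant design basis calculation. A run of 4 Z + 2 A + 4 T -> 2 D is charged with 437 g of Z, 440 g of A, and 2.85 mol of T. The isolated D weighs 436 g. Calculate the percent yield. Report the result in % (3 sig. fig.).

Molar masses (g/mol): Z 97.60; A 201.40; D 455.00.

n(Z) = 437.0 / 97.60 = 4.477 mol
n(A) = 440.0 / 201.40 = 2.185 mol
n(T) = 2.850 mol
n/ν → Z: 1.119, A: 1.093, T: 0.7125; T is limiting.
theoretical n(D) = (2/4) × 2.850 = 1.425 mol → 648.4 g
% yield = 436 / 648.4 × 100 = 67.24 %

67.2 %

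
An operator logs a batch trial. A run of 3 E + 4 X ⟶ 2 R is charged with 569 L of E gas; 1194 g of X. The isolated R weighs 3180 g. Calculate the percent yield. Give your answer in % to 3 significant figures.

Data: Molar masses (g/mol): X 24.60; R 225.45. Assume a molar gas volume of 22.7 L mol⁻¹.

n(E) = 569.0 / 22.7 = 25.07 mol
n(X) = 1194 / 24.60 = 48.54 mol
n/ν for E = 25.07/3 = 8.357
n/ν for X = 48.54/4 = 12.14
Smallest n/ν is E → limiting reagent.
theoretical n(R) = (2/3) × 25.07 = 16.71 mol → 3767 g
% yield = 3180 / 3767 × 100 = 84.42 %

84.4 %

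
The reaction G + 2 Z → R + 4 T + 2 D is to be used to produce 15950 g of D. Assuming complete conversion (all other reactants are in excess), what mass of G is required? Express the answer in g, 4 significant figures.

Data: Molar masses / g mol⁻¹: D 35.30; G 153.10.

n(D) = 15950 / 35.30 = 451.8 mol
n(G) = (1/2) × 451.8 = 225.9 mol
mass = 225.9 × 153.10 = 34590 g

34590 g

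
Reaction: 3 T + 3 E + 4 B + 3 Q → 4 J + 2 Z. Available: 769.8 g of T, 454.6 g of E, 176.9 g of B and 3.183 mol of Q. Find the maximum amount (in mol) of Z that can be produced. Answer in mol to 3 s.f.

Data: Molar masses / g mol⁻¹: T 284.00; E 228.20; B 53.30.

n(T) = 769.8 / 284.00 = 2.711 mol
n(E) = 454.6 / 228.20 = 1.992 mol
n(B) = 176.9 / 53.30 = 3.319 mol
n(Q) = 3.183 mol
n/ν for T = 2.711/3 = 0.9037
n/ν for E = 1.992/3 = 0.6640
n/ν for B = 3.319/4 = 0.8298
n/ν for Q = 3.183/3 = 1.061
Smallest n/ν is E → limiting reagent.
n(Z) = (2/3) × 1.992 = 1.328 mol

1.33 mol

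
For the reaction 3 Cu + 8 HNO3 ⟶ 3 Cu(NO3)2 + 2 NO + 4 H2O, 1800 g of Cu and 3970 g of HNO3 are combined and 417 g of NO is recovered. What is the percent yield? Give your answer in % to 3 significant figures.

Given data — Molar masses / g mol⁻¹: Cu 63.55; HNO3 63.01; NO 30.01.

88.2 %

n(Cu) = 1800 / 63.55 = 28.32 mol
n(HNO3) = 3970 / 63.01 = 63.01 mol
n/ν for Cu = 28.32/3 = 9.440
n/ν for HNO3 = 63.01/8 = 7.876
Smallest n/ν is HNO3 → limiting reagent.
theoretical n(NO) = (2/8) × 63.01 = 15.75 mol → 472.7 g
% yield = 417 / 472.7 × 100 = 88.22 %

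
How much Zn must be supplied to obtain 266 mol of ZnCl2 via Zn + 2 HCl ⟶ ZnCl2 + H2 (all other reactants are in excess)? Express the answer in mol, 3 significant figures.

266 mol

n(ZnCl2) = 266.0 mol
n(Zn) = (1/1) × 266.0 = 266.0 mol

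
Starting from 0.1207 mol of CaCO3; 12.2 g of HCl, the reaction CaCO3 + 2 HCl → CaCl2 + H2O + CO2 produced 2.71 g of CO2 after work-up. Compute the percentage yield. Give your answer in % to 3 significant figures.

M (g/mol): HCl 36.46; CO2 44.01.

51.0 %

n(CaCO3) = 0.1207 mol
n(HCl) = 12.20 / 36.46 = 0.3346 mol
n/ν for CaCO3 = 0.1207/1 = 0.1207
n/ν for HCl = 0.3346/2 = 0.1673
Smallest n/ν is CaCO3 → limiting reagent.
theoretical n(CO2) = (1/1) × 0.1207 = 0.1207 mol → 5.312 g
% yield = 2.71 / 5.312 × 100 = 51.02 %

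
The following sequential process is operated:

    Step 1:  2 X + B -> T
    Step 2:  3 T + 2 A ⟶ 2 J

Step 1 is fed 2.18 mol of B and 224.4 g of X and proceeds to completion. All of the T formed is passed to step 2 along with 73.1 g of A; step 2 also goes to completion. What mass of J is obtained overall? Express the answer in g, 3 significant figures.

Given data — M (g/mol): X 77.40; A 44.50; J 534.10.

516 g

Step 1:
n(B) = 2.180 mol
n(X) = 224.4 / 77.40 = 2.899 mol
n/ν for B = 2.180/1 = 2.180
n/ν for X = 2.899/2 = 1.450
Smallest n/ν is X → limiting reagent.
n(T) produced = (1/2) × 2.899 = 1.450 mol
Step 2:
n(T) available = 1.450 mol
n(A) = 73.10 / 44.50 = 1.643 mol
n/ν for T = 1.450/3 = 0.4833
n/ν for A = 1.643/2 = 0.8215
Smallest n/ν is T → limiting reagent.
n(J) = (2/3) × 1.450 = 0.9667 mol
mass = 0.9667 × 534.10 = 516.3 g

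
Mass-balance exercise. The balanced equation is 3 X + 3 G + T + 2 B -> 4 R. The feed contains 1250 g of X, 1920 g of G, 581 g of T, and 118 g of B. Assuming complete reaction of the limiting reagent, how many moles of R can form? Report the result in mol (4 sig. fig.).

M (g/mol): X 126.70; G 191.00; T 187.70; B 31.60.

n(X) = 1250 / 126.70 = 9.866 mol
n(G) = 1920 / 191.00 = 10.05 mol
n(T) = 581.0 / 187.70 = 3.095 mol
n(B) = 118.0 / 31.60 = 3.734 mol
n/ν for X = 9.866/3 = 3.289
n/ν for G = 10.05/3 = 3.350
n/ν for T = 3.095/1 = 3.095
n/ν for B = 3.734/2 = 1.867
Smallest n/ν is B → limiting reagent.
n(R) = (4/2) × 3.734 = 7.468 mol

7.468 mol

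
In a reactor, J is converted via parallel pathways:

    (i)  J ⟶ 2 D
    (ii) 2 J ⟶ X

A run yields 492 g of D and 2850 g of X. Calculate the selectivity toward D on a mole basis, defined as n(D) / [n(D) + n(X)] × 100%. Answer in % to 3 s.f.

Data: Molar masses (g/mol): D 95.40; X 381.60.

40.8 %

n(D) = 492 / 95.40 = 5.157 mol
n(X) = 2850 / 381.60 = 7.469 mol
selectivity = 5.157/(5.157+7.469) × 100 = 40.84 %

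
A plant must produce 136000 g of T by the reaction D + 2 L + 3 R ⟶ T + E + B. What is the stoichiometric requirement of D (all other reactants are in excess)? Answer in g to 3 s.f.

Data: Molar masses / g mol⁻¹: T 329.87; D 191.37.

78900 g

n(T) = 136000 / 329.87 = 412.3 mol
n(D) = (1/1) × 412.3 = 412.3 mol
mass = 412.3 × 191.37 = 78900 g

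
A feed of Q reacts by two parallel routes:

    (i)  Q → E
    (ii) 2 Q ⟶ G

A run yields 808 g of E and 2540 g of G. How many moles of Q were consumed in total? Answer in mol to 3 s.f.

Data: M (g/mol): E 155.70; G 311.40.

n(E) = 808 / 155.70 = 5.189 mol
n(G) = 2540 / 311.40 = 8.157 mol
n(Q) via (i) = (1/1)×5.189 = 5.189 mol
n(Q) via (ii) = (2/1)×8.157 = 16.31 mol
total n(Q) = 5.189 + 16.31 = 21.50 mol

21.5 mol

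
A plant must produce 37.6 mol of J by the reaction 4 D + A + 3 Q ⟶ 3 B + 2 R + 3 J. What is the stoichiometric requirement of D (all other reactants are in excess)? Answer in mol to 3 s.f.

50.1 mol

n(J) = 37.60 mol
n(D) = (4/3) × 37.60 = 50.13 mol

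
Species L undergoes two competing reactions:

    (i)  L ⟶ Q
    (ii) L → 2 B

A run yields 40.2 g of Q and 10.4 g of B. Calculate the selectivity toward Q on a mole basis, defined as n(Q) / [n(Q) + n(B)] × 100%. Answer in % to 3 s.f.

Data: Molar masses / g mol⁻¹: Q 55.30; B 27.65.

n(Q) = 40.2 / 55.30 = 0.7269 mol
n(B) = 10.4 / 27.65 = 0.3761 mol
selectivity = 0.7269/(0.7269+0.3761) × 100 = 65.90 %

65.9 %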